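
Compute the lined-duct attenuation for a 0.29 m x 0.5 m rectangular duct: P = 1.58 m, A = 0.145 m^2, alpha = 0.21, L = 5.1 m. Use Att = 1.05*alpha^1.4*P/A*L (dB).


alpha^1.4 = 0.21^1.4 = 0.112488
Attenuation rate = 1.05 * alpha^1.4 * P / A
= 1.05 * 0.112488 * 1.58 / 0.145 = 1.28702 dB/m
Total Att = 1.28702 * 5.1 = 6.5638 dB


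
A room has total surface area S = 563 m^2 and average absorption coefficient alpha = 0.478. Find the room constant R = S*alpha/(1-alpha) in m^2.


R = 563 * 0.478 / (1 - 0.478) = 515.54 m^2


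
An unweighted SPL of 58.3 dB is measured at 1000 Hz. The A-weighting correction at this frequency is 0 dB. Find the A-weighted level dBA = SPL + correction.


A-weighting table: 1000 Hz -> 0 dB correction
SPL_A = SPL + correction = 58.3 + (0) = 58.3 dBA


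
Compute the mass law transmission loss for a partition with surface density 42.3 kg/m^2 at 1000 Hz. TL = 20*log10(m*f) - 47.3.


m * f = 42.3 * 1000 = 42300
20*log10(42300) = 92.5268 dB
TL = 92.5268 - 47.3 = 45.227 dB


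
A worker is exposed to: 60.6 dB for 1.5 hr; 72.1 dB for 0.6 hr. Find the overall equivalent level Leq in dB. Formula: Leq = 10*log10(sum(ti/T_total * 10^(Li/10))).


T_total = 1.5 + 0.6 = 2.1 hr
(1.5/2.1) * 10^(60.6/10) = 820110
(0.6/2.1) * 10^(72.1/10) = 4.63374e+06
Sum = 820110 + 4.63374e+06 = 5.45385e+06
Leq = 10*log10(5.45385e+06) = 67.367 dB


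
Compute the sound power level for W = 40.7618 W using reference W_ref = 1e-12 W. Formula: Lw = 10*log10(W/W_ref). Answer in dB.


W / W_ref = 40.7618 / 1e-12 = 4.07618e+13
Lw = 10 * log10(4.07618e+13) = 136.1 dB


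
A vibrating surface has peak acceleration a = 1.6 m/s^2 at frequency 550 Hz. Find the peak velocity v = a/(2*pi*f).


omega = 2*pi*f = 2*pi*550 = 3455.75 rad/s
v = a / omega = 1.6 / 3455.75 = 0.000463 m/s


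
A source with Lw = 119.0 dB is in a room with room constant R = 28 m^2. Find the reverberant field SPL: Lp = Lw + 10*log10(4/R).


4/R = 4/28 = 0.142857
Lp = 119.0 + 10*log10(0.142857) = 110.55 dB


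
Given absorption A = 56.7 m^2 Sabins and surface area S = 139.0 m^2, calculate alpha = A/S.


Absorption coefficient = absorbed power / incident power
alpha = A / S = 56.7 / 139.0 = 0.40791


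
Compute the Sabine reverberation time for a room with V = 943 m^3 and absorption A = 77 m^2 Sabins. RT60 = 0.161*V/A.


RT60 = 0.161 * 943 / 77 = 1.9717 s


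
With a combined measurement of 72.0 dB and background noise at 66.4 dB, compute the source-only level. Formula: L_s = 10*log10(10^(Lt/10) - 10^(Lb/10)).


10^(72.0/10) = 1.58489e+07
10^(66.4/10) = 4.36516e+06
Difference = 1.58489e+07 - 4.36516e+06 = 1.14837e+07
L_source = 10*log10(1.14837e+07) = 70.601 dB


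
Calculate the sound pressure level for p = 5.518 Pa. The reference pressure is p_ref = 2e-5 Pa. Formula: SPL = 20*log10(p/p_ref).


p / p_ref = 5.518 / 2e-5 = 275900
SPL = 20 * log10(275900) = 108.82 dB


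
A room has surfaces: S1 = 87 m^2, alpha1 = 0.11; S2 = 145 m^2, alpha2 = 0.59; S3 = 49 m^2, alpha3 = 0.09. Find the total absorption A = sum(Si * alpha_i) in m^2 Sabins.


87 * 0.11 = 9.57
145 * 0.59 = 85.55
49 * 0.09 = 4.41
A_total = 9.57 + 85.55 + 4.41 = 99.53 m^2


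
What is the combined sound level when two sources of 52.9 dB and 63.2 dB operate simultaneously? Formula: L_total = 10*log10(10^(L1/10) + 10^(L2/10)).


10^(52.9/10) = 194984
10^(63.2/10) = 2.0893e+06
Sum = 194984 + 2.0893e+06 = 2.28428e+06
L_total = 10*log10(2.28428e+06) = 63.587 dB


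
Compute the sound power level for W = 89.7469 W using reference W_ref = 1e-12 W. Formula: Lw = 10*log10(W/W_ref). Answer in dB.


W / W_ref = 89.7469 / 1e-12 = 8.97469e+13
Lw = 10 * log10(8.97469e+13) = 139.53 dB


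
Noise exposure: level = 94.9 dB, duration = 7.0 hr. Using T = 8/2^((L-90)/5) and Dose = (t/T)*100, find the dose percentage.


T_allowed = 8 / 2^((94.9 - 90)/5) = 4.05584 hr
Dose = 7.0 / 4.05584 * 100 = 172.59 %


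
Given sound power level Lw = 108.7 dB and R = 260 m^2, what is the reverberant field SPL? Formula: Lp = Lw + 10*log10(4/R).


4/R = 4/260 = 0.0153846
Lp = 108.7 + 10*log10(0.0153846) = 90.571 dB


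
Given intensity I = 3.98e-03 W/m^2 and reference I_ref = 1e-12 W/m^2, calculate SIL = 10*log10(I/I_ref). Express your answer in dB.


I / I_ref = 3.98e-03 / 1e-12 = 3.98e+09
SIL = 10 * log10(3.98e+09) = 95.999 dB


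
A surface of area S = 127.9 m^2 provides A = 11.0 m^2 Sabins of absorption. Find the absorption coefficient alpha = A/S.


Absorption coefficient = absorbed power / incident power
alpha = A / S = 11.0 / 127.9 = 0.086005


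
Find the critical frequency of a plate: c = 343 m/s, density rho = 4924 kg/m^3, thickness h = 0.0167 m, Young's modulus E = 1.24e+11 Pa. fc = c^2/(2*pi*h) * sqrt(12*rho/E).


12*rho/E = 12*4924/1.24e+11 = 4.76516e-07
sqrt(12*rho/E) = sqrt(4.76516e-07) = 0.000690301
c^2/(2*pi*h) = 343^2/(2*pi*0.0167) = 1.12122e+06
fc = 1.12122e+06 * 0.000690301 = 773.98 Hz


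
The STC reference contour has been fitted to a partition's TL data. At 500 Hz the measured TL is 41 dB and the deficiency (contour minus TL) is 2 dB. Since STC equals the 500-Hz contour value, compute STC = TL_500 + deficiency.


By ASTM E413, STC = value of the fitted reference contour at 500 Hz.
Contour value at 500 Hz = TL_500 + deficiency = 41 + 2 = 43
STC = 43


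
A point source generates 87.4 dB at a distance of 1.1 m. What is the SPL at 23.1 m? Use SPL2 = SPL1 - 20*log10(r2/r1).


r2/r1 = 23.1/1.1 = 21
Correction = 20*log10(21) = 26.4444 dB
SPL2 = 87.4 - 26.4444 = 60.956 dB


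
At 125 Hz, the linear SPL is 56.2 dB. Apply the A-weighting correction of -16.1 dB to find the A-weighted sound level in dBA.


A-weighting table: 125 Hz -> -16.1 dB correction
SPL_A = SPL + correction = 56.2 + (-16.1) = 40.1 dBA


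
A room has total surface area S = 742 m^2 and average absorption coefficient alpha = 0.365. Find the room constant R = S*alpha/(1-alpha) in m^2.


R = 742 * 0.365 / (1 - 0.365) = 426.5 m^2


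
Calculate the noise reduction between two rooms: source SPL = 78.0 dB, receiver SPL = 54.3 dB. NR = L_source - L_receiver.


NR = L_source - L_receiver (difference between source and receiving room levels)
NR = 78.0 - 54.3 = 23.7 dB


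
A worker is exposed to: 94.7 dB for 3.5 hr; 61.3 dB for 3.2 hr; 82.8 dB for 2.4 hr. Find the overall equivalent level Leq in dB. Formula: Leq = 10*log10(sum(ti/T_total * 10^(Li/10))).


T_total = 3.5 + 3.2 + 2.4 = 9.1 hr
(3.5/9.1) * 10^(94.7/10) = 1.13508e+09
(3.2/9.1) * 10^(61.3/10) = 474361
(2.4/9.1) * 10^(82.8/10) = 5.02539e+07
Sum = 1.13508e+09 + 474361 + 5.02539e+07 = 1.18581e+09
Leq = 10*log10(1.18581e+09) = 90.74 dB


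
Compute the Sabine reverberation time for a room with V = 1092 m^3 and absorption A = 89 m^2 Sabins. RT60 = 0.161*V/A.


RT60 = 0.161 * 1092 / 89 = 1.9754 s


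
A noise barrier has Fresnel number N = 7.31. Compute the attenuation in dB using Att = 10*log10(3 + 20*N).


3 + 20*N = 3 + 20*7.31 = 149.2
Att = 10*log10(149.2) = 21.738 dB


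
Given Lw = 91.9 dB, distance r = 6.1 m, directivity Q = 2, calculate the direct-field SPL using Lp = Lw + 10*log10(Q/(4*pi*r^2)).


4*pi*r^2 = 4*pi*6.1^2 = 467.595 m^2
Q / (4*pi*r^2) = 2 / 467.595 = 0.00427721
Lp = 91.9 + 10*log10(0.00427721) = 68.212 dB


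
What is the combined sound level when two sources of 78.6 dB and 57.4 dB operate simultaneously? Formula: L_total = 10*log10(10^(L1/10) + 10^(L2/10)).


10^(78.6/10) = 7.24436e+07
10^(57.4/10) = 549541
Sum = 7.24436e+07 + 549541 = 7.29931e+07
L_total = 10*log10(7.29931e+07) = 78.633 dB


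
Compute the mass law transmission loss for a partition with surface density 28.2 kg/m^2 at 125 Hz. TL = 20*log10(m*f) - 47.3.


m * f = 28.2 * 125 = 3525
20*log10(3525) = 70.9432 dB
TL = 70.9432 - 47.3 = 23.643 dB


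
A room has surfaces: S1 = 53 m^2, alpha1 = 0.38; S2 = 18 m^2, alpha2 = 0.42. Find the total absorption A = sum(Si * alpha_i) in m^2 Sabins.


53 * 0.38 = 20.14
18 * 0.42 = 7.56
A_total = 20.14 + 7.56 = 27.7 m^2


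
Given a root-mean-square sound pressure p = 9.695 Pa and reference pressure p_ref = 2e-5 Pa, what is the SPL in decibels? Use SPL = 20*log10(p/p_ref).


p / p_ref = 9.695 / 2e-5 = 484750
SPL = 20 * log10(484750) = 113.71 dB


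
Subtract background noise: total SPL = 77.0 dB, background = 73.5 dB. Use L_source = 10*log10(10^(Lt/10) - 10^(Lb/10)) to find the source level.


10^(77.0/10) = 5.01187e+07
10^(73.5/10) = 2.23872e+07
Difference = 5.01187e+07 - 2.23872e+07 = 2.77315e+07
L_source = 10*log10(2.77315e+07) = 74.43 dB


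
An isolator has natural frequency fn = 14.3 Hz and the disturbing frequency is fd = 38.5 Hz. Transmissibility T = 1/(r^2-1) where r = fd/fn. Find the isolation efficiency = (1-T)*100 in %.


r = 38.5 / 14.3 = 2.69231
r^2 - 1 = 2.69231^2 - 1 = 6.24853
T = 1/6.24853 = 0.160038
Efficiency = (1 - 0.160038)*100 = 83.996 %


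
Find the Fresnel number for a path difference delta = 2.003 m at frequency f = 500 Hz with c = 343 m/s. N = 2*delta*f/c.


N = 2*delta*f/c = 2*delta/lambda, where lambda = c/f
lambda = 343 / 500 = 0.686 m
N = 2 * 2.003 / 0.686 = 5.8397


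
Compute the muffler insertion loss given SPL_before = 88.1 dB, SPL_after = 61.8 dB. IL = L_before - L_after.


Insertion loss = SPL without muffler - SPL with muffler
IL = 88.1 - 61.8 = 26.3 dB


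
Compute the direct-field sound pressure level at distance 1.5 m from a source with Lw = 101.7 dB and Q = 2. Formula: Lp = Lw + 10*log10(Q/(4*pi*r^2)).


4*pi*r^2 = 4*pi*1.5^2 = 28.2743 m^2
Q / (4*pi*r^2) = 2 / 28.2743 = 0.0707356
Lp = 101.7 + 10*log10(0.0707356) = 90.196 dB


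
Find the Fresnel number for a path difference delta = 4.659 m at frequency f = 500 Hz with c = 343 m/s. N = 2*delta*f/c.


N = 2*delta*f/c = 2*delta/lambda, where lambda = c/f
lambda = 343 / 500 = 0.686 m
N = 2 * 4.659 / 0.686 = 13.583


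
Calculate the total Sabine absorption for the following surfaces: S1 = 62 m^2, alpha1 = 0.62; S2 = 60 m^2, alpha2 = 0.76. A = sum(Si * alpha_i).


62 * 0.62 = 38.44
60 * 0.76 = 45.6
A_total = 38.44 + 45.6 = 84.04 m^2


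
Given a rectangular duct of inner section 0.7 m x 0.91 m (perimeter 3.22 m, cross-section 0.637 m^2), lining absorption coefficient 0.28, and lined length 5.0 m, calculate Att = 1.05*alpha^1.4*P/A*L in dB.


alpha^1.4 = 0.28^1.4 = 0.168276
Attenuation rate = 1.05 * alpha^1.4 * P / A
= 1.05 * 0.168276 * 3.22 / 0.637 = 0.893157 dB/m
Total Att = 0.893157 * 5.0 = 4.4658 dB


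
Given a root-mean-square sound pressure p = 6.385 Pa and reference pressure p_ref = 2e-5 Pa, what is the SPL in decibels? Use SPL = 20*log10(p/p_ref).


p / p_ref = 6.385 / 2e-5 = 319250
SPL = 20 * log10(319250) = 110.08 dB


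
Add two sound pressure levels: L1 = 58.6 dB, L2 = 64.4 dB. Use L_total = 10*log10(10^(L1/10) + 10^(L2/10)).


10^(58.6/10) = 724436
10^(64.4/10) = 2.75423e+06
Sum = 724436 + 2.75423e+06 = 3.47867e+06
L_total = 10*log10(3.47867e+06) = 65.414 dB


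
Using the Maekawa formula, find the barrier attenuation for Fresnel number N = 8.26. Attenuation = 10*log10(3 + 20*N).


3 + 20*N = 3 + 20*8.26 = 168.2
Att = 10*log10(168.2) = 22.258 dB


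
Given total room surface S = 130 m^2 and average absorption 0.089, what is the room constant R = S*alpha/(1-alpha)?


R = 130 * 0.089 / (1 - 0.089) = 12.7 m^2


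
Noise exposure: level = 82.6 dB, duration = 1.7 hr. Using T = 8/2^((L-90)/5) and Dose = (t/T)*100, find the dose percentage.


T_allowed = 8 / 2^((82.6 - 90)/5) = 22.3159 hr
Dose = 1.7 / 22.3159 * 100 = 7.6179 %


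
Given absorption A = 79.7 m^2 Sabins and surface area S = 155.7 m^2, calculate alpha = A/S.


Absorption coefficient = absorbed power / incident power
alpha = A / S = 79.7 / 155.7 = 0.51188


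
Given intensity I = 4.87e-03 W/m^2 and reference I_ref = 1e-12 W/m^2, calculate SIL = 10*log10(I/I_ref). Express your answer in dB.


I / I_ref = 4.87e-03 / 1e-12 = 4.87e+09
SIL = 10 * log10(4.87e+09) = 96.875 dB


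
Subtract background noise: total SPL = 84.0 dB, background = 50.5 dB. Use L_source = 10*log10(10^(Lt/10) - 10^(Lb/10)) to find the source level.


10^(84.0/10) = 2.51189e+08
10^(50.5/10) = 112202
Difference = 2.51189e+08 - 112202 = 2.51077e+08
L_source = 10*log10(2.51077e+08) = 83.998 dB


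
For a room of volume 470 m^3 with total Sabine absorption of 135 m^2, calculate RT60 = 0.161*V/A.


RT60 = 0.161 * 470 / 135 = 0.56052 s


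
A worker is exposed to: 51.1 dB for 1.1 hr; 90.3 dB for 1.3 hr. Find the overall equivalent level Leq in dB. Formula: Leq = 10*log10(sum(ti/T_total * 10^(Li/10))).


T_total = 1.1 + 1.3 = 2.4 hr
(1.1/2.4) * 10^(51.1/10) = 59044.8
(1.3/2.4) * 10^(90.3/10) = 5.80406e+08
Sum = 59044.8 + 5.80406e+08 = 5.80465e+08
Leq = 10*log10(5.80465e+08) = 87.638 dB


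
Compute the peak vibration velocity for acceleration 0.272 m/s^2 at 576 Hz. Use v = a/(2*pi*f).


omega = 2*pi*f = 2*pi*576 = 3619.11 rad/s
v = a / omega = 0.272 / 3619.11 = 7.5157e-05 m/s


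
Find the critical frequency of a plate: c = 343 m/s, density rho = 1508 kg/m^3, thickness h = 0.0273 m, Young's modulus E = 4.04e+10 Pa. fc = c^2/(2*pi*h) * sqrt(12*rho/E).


12*rho/E = 12*1508/4.04e+10 = 4.47921e-07
sqrt(12*rho/E) = sqrt(4.47921e-07) = 0.000669269
c^2/(2*pi*h) = 343^2/(2*pi*0.0273) = 685876
fc = 685876 * 0.000669269 = 459.04 Hz


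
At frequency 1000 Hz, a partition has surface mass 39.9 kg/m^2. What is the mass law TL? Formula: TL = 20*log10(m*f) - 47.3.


m * f = 39.9 * 1000 = 39900
20*log10(39900) = 92.0195 dB
TL = 92.0195 - 47.3 = 44.719 dB


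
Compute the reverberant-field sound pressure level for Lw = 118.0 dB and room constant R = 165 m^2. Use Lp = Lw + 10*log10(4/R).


4/R = 4/165 = 0.0242424
Lp = 118.0 + 10*log10(0.0242424) = 101.85 dB


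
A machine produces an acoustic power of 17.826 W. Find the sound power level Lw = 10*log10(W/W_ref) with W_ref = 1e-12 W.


W / W_ref = 17.826 / 1e-12 = 1.7826e+13
Lw = 10 * log10(1.7826e+13) = 132.51 dB


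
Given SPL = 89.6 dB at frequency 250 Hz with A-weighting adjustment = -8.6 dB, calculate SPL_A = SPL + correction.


A-weighting table: 250 Hz -> -8.6 dB correction
SPL_A = SPL + correction = 89.6 + (-8.6) = 81 dBA


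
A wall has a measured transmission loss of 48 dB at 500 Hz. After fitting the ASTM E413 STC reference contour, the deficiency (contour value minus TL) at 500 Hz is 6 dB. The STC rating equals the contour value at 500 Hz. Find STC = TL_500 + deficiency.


By ASTM E413, STC = value of the fitted reference contour at 500 Hz.
Contour value at 500 Hz = TL_500 + deficiency = 48 + 6 = 54
STC = 54


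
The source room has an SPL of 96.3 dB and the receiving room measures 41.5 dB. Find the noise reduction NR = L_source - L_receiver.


NR = L_source - L_receiver (difference between source and receiving room levels)
NR = 96.3 - 41.5 = 54.8 dB


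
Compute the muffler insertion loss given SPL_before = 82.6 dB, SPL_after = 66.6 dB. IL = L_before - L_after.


Insertion loss = SPL without muffler - SPL with muffler
IL = 82.6 - 66.6 = 16 dB


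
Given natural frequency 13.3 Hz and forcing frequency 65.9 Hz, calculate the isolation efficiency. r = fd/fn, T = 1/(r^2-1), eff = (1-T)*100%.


r = 65.9 / 13.3 = 4.95489
r^2 - 1 = 4.95489^2 - 1 = 23.5509
T = 1/23.5509 = 0.0424612
Efficiency = (1 - 0.0424612)*100 = 95.754 %


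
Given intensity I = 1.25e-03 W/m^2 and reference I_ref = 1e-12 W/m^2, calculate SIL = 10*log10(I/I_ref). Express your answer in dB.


I / I_ref = 1.25e-03 / 1e-12 = 1.25e+09
SIL = 10 * log10(1.25e+09) = 90.969 dB


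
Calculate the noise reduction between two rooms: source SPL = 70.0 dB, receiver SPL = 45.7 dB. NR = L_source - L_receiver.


NR = L_source - L_receiver (difference between source and receiving room levels)
NR = 70.0 - 45.7 = 24.3 dB


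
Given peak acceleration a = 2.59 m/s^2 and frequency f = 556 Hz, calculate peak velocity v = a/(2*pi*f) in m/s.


omega = 2*pi*f = 2*pi*556 = 3493.45 rad/s
v = a / omega = 2.59 / 3493.45 = 0.00074139 m/s


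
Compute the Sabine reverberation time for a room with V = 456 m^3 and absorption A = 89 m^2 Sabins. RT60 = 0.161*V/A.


RT60 = 0.161 * 456 / 89 = 0.8249 s


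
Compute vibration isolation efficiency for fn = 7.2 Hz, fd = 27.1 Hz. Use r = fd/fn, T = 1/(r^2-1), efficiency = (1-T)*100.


r = 27.1 / 7.2 = 3.76389
r^2 - 1 = 3.76389^2 - 1 = 13.1669
T = 1/13.1669 = 0.075948
Efficiency = (1 - 0.075948)*100 = 92.405 %


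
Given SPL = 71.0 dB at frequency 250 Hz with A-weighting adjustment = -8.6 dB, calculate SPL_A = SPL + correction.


A-weighting table: 250 Hz -> -8.6 dB correction
SPL_A = SPL + correction = 71.0 + (-8.6) = 62.4 dBA


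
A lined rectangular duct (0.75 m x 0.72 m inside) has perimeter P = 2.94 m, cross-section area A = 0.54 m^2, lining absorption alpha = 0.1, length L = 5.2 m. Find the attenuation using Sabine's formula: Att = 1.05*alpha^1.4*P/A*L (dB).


alpha^1.4 = 0.1^1.4 = 0.0398107
Attenuation rate = 1.05 * alpha^1.4 * P / A
= 1.05 * 0.0398107 * 2.94 / 0.54 = 0.227585 dB/m
Total Att = 0.227585 * 5.2 = 1.1834 dB


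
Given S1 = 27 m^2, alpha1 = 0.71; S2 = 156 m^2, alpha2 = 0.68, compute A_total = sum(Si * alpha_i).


27 * 0.71 = 19.17
156 * 0.68 = 106.08
A_total = 19.17 + 106.08 = 125.25 m^2


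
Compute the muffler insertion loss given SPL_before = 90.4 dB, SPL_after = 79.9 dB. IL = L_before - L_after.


Insertion loss = SPL without muffler - SPL with muffler
IL = 90.4 - 79.9 = 10.5 dB


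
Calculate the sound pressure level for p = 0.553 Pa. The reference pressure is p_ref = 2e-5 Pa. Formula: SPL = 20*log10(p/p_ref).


p / p_ref = 0.553 / 2e-5 = 27650
SPL = 20 * log10(27650) = 88.834 dB


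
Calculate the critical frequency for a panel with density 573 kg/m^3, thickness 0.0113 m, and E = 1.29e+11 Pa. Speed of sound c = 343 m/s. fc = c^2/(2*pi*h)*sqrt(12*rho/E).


12*rho/E = 12*573/1.29e+11 = 5.33023e-08
sqrt(12*rho/E) = sqrt(5.33023e-08) = 0.000230873
c^2/(2*pi*h) = 343^2/(2*pi*0.0113) = 1.65703e+06
fc = 1.65703e+06 * 0.000230873 = 382.56 Hz


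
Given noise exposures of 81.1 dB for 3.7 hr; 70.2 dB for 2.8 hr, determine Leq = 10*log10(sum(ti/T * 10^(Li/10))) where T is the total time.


T_total = 3.7 + 2.8 = 6.5 hr
(3.7/6.5) * 10^(81.1/10) = 7.33311e+07
(2.8/6.5) * 10^(70.2/10) = 4.51071e+06
Sum = 7.33311e+07 + 4.51071e+06 = 7.78418e+07
Leq = 10*log10(7.78418e+07) = 78.912 dB


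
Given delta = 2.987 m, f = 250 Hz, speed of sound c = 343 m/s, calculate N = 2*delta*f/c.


N = 2*delta*f/c = 2*delta/lambda, where lambda = c/f
lambda = 343 / 250 = 1.372 m
N = 2 * 2.987 / 1.372 = 4.3542


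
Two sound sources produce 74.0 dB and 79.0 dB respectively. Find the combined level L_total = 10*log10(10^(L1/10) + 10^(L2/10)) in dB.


10^(74.0/10) = 2.51189e+07
10^(79.0/10) = 7.94328e+07
Sum = 2.51189e+07 + 7.94328e+07 = 1.04552e+08
L_total = 10*log10(1.04552e+08) = 80.193 dB


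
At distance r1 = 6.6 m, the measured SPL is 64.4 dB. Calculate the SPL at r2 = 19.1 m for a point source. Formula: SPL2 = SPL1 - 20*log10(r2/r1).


r2/r1 = 19.1/6.6 = 2.89394
Correction = 20*log10(2.89394) = 9.22979 dB
SPL2 = 64.4 - 9.22979 = 55.17 dB


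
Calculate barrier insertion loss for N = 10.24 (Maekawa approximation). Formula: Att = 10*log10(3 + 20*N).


3 + 20*N = 3 + 20*10.24 = 207.8
Att = 10*log10(207.8) = 23.176 dB


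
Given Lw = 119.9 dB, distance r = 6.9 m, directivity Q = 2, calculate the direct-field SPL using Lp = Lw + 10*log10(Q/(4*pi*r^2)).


4*pi*r^2 = 4*pi*6.9^2 = 598.285 m^2
Q / (4*pi*r^2) = 2 / 598.285 = 0.00334289
Lp = 119.9 + 10*log10(0.00334289) = 95.141 dB


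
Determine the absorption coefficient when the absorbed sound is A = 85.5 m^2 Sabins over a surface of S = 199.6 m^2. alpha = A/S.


Absorption coefficient = absorbed power / incident power
alpha = A / S = 85.5 / 199.6 = 0.42836


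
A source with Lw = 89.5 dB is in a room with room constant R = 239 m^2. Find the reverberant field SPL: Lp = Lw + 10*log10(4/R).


4/R = 4/239 = 0.0167364
Lp = 89.5 + 10*log10(0.0167364) = 71.737 dB


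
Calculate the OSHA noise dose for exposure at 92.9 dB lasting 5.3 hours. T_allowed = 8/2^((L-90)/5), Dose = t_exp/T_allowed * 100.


T_allowed = 8 / 2^((92.9 - 90)/5) = 5.35171 hr
Dose = 5.3 / 5.35171 * 100 = 99.034 %


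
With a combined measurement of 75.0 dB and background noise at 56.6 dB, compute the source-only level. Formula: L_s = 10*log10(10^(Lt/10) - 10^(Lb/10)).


10^(75.0/10) = 3.16228e+07
10^(56.6/10) = 457088
Difference = 3.16228e+07 - 457088 = 3.11657e+07
L_source = 10*log10(3.11657e+07) = 74.937 dB


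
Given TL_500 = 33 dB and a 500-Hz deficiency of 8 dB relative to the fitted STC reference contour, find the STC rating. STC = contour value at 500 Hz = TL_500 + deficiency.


By ASTM E413, STC = value of the fitted reference contour at 500 Hz.
Contour value at 500 Hz = TL_500 + deficiency = 33 + 8 = 41
STC = 41


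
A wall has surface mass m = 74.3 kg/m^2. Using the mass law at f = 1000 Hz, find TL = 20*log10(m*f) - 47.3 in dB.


m * f = 74.3 * 1000 = 74300
20*log10(74300) = 97.4198 dB
TL = 97.4198 - 47.3 = 50.12 dB


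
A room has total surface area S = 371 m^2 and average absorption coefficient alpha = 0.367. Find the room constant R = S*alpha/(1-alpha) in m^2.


R = 371 * 0.367 / (1 - 0.367) = 215.1 m^2


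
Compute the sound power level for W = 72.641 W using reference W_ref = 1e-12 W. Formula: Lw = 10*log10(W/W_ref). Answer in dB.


W / W_ref = 72.641 / 1e-12 = 7.2641e+13
Lw = 10 * log10(7.2641e+13) = 138.61 dB


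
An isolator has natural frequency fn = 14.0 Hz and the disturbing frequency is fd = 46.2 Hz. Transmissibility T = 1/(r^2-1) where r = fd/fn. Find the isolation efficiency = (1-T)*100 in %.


r = 46.2 / 14.0 = 3.3
r^2 - 1 = 3.3^2 - 1 = 9.89
T = 1/9.89 = 0.101112
Efficiency = (1 - 0.101112)*100 = 89.889 %


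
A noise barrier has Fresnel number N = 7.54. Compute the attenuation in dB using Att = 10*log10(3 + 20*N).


3 + 20*N = 3 + 20*7.54 = 153.8
Att = 10*log10(153.8) = 21.87 dB


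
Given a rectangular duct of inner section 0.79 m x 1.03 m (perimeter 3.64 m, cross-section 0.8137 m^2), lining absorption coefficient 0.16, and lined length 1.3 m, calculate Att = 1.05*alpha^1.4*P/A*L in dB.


alpha^1.4 = 0.16^1.4 = 0.076872
Attenuation rate = 1.05 * alpha^1.4 * P / A
= 1.05 * 0.076872 * 3.64 / 0.8137 = 0.361073 dB/m
Total Att = 0.361073 * 1.3 = 0.46939 dB


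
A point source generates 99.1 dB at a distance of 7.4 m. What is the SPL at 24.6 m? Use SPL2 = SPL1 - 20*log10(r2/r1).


r2/r1 = 24.6/7.4 = 3.32432
Correction = 20*log10(3.32432) = 10.4341 dB
SPL2 = 99.1 - 10.4341 = 88.666 dB


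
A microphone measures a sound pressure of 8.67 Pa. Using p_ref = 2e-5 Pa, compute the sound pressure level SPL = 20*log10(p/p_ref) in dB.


p / p_ref = 8.67 / 2e-5 = 433500
SPL = 20 * log10(433500) = 112.74 dB


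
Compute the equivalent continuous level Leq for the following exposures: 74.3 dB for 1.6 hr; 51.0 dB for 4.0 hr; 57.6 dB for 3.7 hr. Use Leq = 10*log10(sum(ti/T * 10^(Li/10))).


T_total = 1.6 + 4.0 + 3.7 = 9.3 hr
(1.6/9.3) * 10^(74.3/10) = 4.6306e+06
(4.0/9.3) * 10^(51.0/10) = 54147.3
(3.7/9.3) * 10^(57.6/10) = 228938
Sum = 4.6306e+06 + 54147.3 + 228938 = 4.91369e+06
Leq = 10*log10(4.91369e+06) = 66.914 dB


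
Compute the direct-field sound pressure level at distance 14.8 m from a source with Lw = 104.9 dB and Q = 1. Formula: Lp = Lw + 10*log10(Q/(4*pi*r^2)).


4*pi*r^2 = 4*pi*14.8^2 = 2752.54 m^2
Q / (4*pi*r^2) = 1 / 2752.54 = 0.000363301
Lp = 104.9 + 10*log10(0.000363301) = 70.503 dB


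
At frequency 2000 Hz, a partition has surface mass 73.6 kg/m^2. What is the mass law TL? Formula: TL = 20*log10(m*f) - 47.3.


m * f = 73.6 * 2000 = 147200
20*log10(147200) = 103.358 dB
TL = 103.358 - 47.3 = 56.058 dB


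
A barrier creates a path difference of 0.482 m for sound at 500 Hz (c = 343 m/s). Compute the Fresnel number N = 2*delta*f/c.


N = 2*delta*f/c = 2*delta/lambda, where lambda = c/f
lambda = 343 / 500 = 0.686 m
N = 2 * 0.482 / 0.686 = 1.4052


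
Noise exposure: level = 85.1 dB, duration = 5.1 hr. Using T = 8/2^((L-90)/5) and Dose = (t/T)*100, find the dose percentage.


T_allowed = 8 / 2^((85.1 - 90)/5) = 15.7797 hr
Dose = 5.1 / 15.7797 * 100 = 32.32 %


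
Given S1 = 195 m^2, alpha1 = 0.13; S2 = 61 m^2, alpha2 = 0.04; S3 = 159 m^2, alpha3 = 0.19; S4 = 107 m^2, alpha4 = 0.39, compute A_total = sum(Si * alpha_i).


195 * 0.13 = 25.35
61 * 0.04 = 2.44
159 * 0.19 = 30.21
107 * 0.39 = 41.73
A_total = 25.35 + 2.44 + 30.21 + 41.73 = 99.73 m^2


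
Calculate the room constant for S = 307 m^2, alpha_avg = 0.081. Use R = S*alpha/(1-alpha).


R = 307 * 0.081 / (1 - 0.081) = 27.059 m^2


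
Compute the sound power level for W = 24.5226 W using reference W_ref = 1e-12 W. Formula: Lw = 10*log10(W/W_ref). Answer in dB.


W / W_ref = 24.5226 / 1e-12 = 2.45226e+13
Lw = 10 * log10(2.45226e+13) = 133.9 dB


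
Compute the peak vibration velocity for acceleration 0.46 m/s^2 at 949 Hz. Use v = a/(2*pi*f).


omega = 2*pi*f = 2*pi*949 = 5962.74 rad/s
v = a / omega = 0.46 / 5962.74 = 7.7146e-05 m/s


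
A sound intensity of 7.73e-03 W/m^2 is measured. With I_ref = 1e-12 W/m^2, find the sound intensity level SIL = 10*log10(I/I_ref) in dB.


I / I_ref = 7.73e-03 / 1e-12 = 7.73e+09
SIL = 10 * log10(7.73e+09) = 98.882 dB


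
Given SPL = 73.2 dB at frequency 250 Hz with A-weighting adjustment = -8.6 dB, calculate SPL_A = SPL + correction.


A-weighting table: 250 Hz -> -8.6 dB correction
SPL_A = SPL + correction = 73.2 + (-8.6) = 64.6 dBA


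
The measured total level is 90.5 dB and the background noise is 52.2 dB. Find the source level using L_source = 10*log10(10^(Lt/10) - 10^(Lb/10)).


10^(90.5/10) = 1.12202e+09
10^(52.2/10) = 165959
Difference = 1.12202e+09 - 165959 = 1.12185e+09
L_source = 10*log10(1.12185e+09) = 90.499 dB


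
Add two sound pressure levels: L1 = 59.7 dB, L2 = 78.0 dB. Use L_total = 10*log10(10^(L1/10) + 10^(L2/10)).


10^(59.7/10) = 933254
10^(78.0/10) = 6.30957e+07
Sum = 933254 + 6.30957e+07 = 6.4029e+07
L_total = 10*log10(6.4029e+07) = 78.064 dB


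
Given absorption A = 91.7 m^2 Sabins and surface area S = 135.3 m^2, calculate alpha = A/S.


Absorption coefficient = absorbed power / incident power
alpha = A / S = 91.7 / 135.3 = 0.67775


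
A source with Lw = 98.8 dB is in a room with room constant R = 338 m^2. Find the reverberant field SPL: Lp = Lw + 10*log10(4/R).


4/R = 4/338 = 0.0118343
Lp = 98.8 + 10*log10(0.0118343) = 79.531 dB


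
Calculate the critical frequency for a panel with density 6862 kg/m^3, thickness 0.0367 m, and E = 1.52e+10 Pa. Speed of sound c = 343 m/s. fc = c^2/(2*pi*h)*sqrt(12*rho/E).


12*rho/E = 12*6862/1.52e+10 = 5.41737e-06
sqrt(12*rho/E) = sqrt(5.41737e-06) = 0.00232752
c^2/(2*pi*h) = 343^2/(2*pi*0.0367) = 510202
fc = 510202 * 0.00232752 = 1187.5 Hz


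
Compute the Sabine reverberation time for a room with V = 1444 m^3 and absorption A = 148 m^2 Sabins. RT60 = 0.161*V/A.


RT60 = 0.161 * 1444 / 148 = 1.5708 s


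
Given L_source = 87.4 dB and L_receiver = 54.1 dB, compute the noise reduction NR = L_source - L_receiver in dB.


NR = L_source - L_receiver (difference between source and receiving room levels)
NR = 87.4 - 54.1 = 33.3 dB


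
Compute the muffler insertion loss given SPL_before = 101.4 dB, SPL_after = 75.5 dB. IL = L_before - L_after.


Insertion loss = SPL without muffler - SPL with muffler
IL = 101.4 - 75.5 = 25.9 dB


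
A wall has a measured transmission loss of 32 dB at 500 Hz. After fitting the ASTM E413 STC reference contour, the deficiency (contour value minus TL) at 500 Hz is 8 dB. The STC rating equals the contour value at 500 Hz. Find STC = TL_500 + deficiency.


By ASTM E413, STC = value of the fitted reference contour at 500 Hz.
Contour value at 500 Hz = TL_500 + deficiency = 32 + 8 = 40
STC = 40


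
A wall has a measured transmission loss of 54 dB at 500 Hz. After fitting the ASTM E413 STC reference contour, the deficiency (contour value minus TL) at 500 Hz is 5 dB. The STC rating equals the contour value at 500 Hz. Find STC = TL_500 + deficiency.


By ASTM E413, STC = value of the fitted reference contour at 500 Hz.
Contour value at 500 Hz = TL_500 + deficiency = 54 + 5 = 59
STC = 59


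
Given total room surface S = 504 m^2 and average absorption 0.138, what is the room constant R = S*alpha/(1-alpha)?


R = 504 * 0.138 / (1 - 0.138) = 80.687 m^2


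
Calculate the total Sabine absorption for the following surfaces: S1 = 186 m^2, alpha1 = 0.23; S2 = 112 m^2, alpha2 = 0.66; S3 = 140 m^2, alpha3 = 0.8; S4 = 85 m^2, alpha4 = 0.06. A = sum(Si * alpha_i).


186 * 0.23 = 42.78
112 * 0.66 = 73.92
140 * 0.8 = 112
85 * 0.06 = 5.1
A_total = 42.78 + 73.92 + 112 + 5.1 = 233.8 m^2


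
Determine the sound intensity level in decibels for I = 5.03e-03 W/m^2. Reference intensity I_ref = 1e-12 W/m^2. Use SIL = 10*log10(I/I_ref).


I / I_ref = 5.03e-03 / 1e-12 = 5.03e+09
SIL = 10 * log10(5.03e+09) = 97.016 dB


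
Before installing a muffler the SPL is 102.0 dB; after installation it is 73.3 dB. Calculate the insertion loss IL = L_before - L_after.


Insertion loss = SPL without muffler - SPL with muffler
IL = 102.0 - 73.3 = 28.7 dB


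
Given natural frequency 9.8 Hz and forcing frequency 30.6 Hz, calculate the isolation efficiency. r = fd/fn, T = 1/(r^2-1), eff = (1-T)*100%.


r = 30.6 / 9.8 = 3.12245
r^2 - 1 = 3.12245^2 - 1 = 8.74969
T = 1/8.74969 = 0.11429
Efficiency = (1 - 0.11429)*100 = 88.571 %


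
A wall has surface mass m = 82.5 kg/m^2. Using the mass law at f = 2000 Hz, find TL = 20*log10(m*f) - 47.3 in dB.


m * f = 82.5 * 2000 = 165000
20*log10(165000) = 104.35 dB
TL = 104.35 - 47.3 = 57.05 dB


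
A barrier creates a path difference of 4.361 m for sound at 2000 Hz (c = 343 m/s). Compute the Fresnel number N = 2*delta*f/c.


N = 2*delta*f/c = 2*delta/lambda, where lambda = c/f
lambda = 343 / 2000 = 0.1715 m
N = 2 * 4.361 / 0.1715 = 50.857


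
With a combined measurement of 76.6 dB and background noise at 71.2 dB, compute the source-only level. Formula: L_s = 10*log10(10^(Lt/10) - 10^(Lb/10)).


10^(76.6/10) = 4.57088e+07
10^(71.2/10) = 1.31826e+07
Difference = 4.57088e+07 - 1.31826e+07 = 3.25262e+07
L_source = 10*log10(3.25262e+07) = 75.122 dB


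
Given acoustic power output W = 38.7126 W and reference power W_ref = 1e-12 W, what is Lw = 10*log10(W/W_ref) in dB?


W / W_ref = 38.7126 / 1e-12 = 3.87126e+13
Lw = 10 * log10(3.87126e+13) = 135.88 dB


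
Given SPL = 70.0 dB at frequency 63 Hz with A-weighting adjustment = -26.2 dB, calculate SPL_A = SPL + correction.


A-weighting table: 63 Hz -> -26.2 dB correction
SPL_A = SPL + correction = 70.0 + (-26.2) = 43.8 dBA


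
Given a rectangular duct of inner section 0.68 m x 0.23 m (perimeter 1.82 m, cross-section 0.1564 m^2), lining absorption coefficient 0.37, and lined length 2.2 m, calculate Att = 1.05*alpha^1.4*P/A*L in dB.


alpha^1.4 = 0.37^1.4 = 0.248589
Attenuation rate = 1.05 * alpha^1.4 * P / A
= 1.05 * 0.248589 * 1.82 / 0.1564 = 3.03743 dB/m
Total Att = 3.03743 * 2.2 = 6.6823 dB


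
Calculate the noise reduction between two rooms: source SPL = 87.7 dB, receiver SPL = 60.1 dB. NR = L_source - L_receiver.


NR = L_source - L_receiver (difference between source and receiving room levels)
NR = 87.7 - 60.1 = 27.6 dB


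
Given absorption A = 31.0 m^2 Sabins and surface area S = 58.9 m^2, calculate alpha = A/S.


Absorption coefficient = absorbed power / incident power
alpha = A / S = 31.0 / 58.9 = 0.52632


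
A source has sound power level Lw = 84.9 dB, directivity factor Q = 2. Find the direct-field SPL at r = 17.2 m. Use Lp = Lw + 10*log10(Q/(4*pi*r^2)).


4*pi*r^2 = 4*pi*17.2^2 = 3717.64 m^2
Q / (4*pi*r^2) = 2 / 3717.64 = 0.000537976
Lp = 84.9 + 10*log10(0.000537976) = 52.208 dB


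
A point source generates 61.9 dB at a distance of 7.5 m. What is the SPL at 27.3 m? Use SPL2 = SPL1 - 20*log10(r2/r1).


r2/r1 = 27.3/7.5 = 3.64
Correction = 20*log10(3.64) = 11.222 dB
SPL2 = 61.9 - 11.222 = 50.678 dB


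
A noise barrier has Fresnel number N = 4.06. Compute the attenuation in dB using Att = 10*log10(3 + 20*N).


3 + 20*N = 3 + 20*4.06 = 84.2
Att = 10*log10(84.2) = 19.253 dB


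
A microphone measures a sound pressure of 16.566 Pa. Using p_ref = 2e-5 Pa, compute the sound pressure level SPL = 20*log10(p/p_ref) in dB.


p / p_ref = 16.566 / 2e-5 = 828300
SPL = 20 * log10(828300) = 118.36 dB


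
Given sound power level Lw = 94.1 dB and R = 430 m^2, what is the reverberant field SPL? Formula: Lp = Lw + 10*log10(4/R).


4/R = 4/430 = 0.00930233
Lp = 94.1 + 10*log10(0.00930233) = 73.786 dB


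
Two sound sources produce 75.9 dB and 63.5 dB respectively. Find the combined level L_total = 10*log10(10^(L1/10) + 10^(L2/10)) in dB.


10^(75.9/10) = 3.89045e+07
10^(63.5/10) = 2.23872e+06
Sum = 3.89045e+07 + 2.23872e+06 = 4.11432e+07
L_total = 10*log10(4.11432e+07) = 76.143 dB


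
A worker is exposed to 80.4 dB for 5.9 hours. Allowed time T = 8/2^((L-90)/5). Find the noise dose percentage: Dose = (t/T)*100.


T_allowed = 8 / 2^((80.4 - 90)/5) = 30.2738 hr
Dose = 5.9 / 30.2738 * 100 = 19.489 %


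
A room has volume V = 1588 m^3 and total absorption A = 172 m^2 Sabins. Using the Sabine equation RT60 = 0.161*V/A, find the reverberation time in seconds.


RT60 = 0.161 * 1588 / 172 = 1.4864 s


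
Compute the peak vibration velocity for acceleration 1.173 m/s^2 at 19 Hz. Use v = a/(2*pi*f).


omega = 2*pi*f = 2*pi*19 = 119.381 rad/s
v = a / omega = 1.173 / 119.381 = 0.0098257 m/s


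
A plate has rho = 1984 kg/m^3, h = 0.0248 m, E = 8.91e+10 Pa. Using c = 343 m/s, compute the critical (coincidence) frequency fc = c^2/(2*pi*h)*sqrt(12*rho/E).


12*rho/E = 12*1984/8.91e+10 = 2.67205e-07
sqrt(12*rho/E) = sqrt(2.67205e-07) = 0.000516919
c^2/(2*pi*h) = 343^2/(2*pi*0.0248) = 755017
fc = 755017 * 0.000516919 = 390.28 Hz


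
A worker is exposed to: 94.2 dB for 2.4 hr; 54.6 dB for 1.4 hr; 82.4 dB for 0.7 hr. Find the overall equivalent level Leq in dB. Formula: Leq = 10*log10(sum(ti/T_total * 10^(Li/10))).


T_total = 2.4 + 1.4 + 0.7 = 4.5 hr
(2.4/4.5) * 10^(94.2/10) = 1.40281e+09
(1.4/4.5) * 10^(54.6/10) = 89725.4
(0.7/4.5) * 10^(82.4/10) = 2.70325e+07
Sum = 1.40281e+09 + 89725.4 + 2.70325e+07 = 1.42993e+09
Leq = 10*log10(1.42993e+09) = 91.553 dB


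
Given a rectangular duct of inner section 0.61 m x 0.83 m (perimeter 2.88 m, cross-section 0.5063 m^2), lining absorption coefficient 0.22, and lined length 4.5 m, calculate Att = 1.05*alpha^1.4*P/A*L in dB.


alpha^1.4 = 0.22^1.4 = 0.120058
Attenuation rate = 1.05 * alpha^1.4 * P / A
= 1.05 * 0.120058 * 2.88 / 0.5063 = 0.717076 dB/m
Total Att = 0.717076 * 4.5 = 3.2268 dB


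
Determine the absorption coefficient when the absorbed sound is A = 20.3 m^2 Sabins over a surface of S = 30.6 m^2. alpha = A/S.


Absorption coefficient = absorbed power / incident power
alpha = A / S = 20.3 / 30.6 = 0.6634


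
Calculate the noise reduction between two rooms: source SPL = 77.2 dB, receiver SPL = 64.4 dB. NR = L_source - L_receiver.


NR = L_source - L_receiver (difference between source and receiving room levels)
NR = 77.2 - 64.4 = 12.8 dB


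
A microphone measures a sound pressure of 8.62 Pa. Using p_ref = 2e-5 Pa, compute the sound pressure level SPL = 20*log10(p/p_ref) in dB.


p / p_ref = 8.62 / 2e-5 = 431000
SPL = 20 * log10(431000) = 112.69 dB


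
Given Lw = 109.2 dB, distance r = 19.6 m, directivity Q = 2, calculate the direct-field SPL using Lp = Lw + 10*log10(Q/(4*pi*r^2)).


4*pi*r^2 = 4*pi*19.6^2 = 4827.5 m^2
Q / (4*pi*r^2) = 2 / 4827.5 = 0.000414293
Lp = 109.2 + 10*log10(0.000414293) = 75.373 dB


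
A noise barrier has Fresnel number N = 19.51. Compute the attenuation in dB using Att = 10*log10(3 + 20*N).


3 + 20*N = 3 + 20*19.51 = 393.2
Att = 10*log10(393.2) = 25.946 dB


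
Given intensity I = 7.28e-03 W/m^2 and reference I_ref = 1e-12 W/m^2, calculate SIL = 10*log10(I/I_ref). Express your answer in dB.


I / I_ref = 7.28e-03 / 1e-12 = 7.28e+09
SIL = 10 * log10(7.28e+09) = 98.621 dB


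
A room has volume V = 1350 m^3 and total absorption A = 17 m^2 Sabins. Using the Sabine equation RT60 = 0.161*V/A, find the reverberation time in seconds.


RT60 = 0.161 * 1350 / 17 = 12.785 s


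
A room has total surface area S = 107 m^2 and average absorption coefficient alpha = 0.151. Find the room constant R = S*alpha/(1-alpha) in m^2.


R = 107 * 0.151 / (1 - 0.151) = 19.031 m^2


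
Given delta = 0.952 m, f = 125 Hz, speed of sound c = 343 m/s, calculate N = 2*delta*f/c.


N = 2*delta*f/c = 2*delta/lambda, where lambda = c/f
lambda = 343 / 125 = 2.744 m
N = 2 * 0.952 / 2.744 = 0.69388


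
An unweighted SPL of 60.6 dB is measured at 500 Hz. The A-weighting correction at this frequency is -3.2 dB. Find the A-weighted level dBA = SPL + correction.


A-weighting table: 500 Hz -> -3.2 dB correction
SPL_A = SPL + correction = 60.6 + (-3.2) = 57.4 dBA


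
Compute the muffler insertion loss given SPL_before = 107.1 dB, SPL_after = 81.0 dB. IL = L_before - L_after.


Insertion loss = SPL without muffler - SPL with muffler
IL = 107.1 - 81.0 = 26.1 dB


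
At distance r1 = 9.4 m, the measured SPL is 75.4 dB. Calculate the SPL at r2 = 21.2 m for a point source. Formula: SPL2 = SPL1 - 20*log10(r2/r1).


r2/r1 = 21.2/9.4 = 2.25532
Correction = 20*log10(2.25532) = 7.06416 dB
SPL2 = 75.4 - 7.06416 = 68.336 dB


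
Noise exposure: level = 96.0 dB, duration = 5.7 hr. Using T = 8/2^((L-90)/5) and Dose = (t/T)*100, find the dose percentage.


T_allowed = 8 / 2^((96.0 - 90)/5) = 3.4822 hr
Dose = 5.7 / 3.4822 * 100 = 163.69 %


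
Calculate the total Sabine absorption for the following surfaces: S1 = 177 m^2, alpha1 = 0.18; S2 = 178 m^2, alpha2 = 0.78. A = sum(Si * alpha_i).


177 * 0.18 = 31.86
178 * 0.78 = 138.84
A_total = 31.86 + 138.84 = 170.7 m^2


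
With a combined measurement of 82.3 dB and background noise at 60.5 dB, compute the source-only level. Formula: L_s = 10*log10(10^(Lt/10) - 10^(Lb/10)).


10^(82.3/10) = 1.69824e+08
10^(60.5/10) = 1.12202e+06
Difference = 1.69824e+08 - 1.12202e+06 = 1.68702e+08
L_source = 10*log10(1.68702e+08) = 82.271 dB


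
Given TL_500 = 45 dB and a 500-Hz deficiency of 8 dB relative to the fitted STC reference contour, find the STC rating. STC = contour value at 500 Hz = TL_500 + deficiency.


By ASTM E413, STC = value of the fitted reference contour at 500 Hz.
Contour value at 500 Hz = TL_500 + deficiency = 45 + 8 = 53
STC = 53


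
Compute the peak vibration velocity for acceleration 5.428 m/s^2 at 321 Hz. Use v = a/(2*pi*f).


omega = 2*pi*f = 2*pi*321 = 2016.9 rad/s
v = a / omega = 5.428 / 2016.9 = 0.0026913 m/s


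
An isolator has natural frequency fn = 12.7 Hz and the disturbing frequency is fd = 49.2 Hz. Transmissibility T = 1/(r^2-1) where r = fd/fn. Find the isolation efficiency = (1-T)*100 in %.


r = 49.2 / 12.7 = 3.87402
r^2 - 1 = 3.87402^2 - 1 = 14.008
T = 1/14.008 = 0.0713878
Efficiency = (1 - 0.0713878)*100 = 92.861 %


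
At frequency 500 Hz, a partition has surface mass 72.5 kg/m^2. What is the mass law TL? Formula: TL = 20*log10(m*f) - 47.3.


m * f = 72.5 * 500 = 36250
20*log10(36250) = 91.1862 dB
TL = 91.1862 - 47.3 = 43.886 dB


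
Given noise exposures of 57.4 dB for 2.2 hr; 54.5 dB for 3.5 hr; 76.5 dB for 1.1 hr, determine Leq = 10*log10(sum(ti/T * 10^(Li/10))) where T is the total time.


T_total = 2.2 + 3.5 + 1.1 = 6.8 hr
(2.2/6.8) * 10^(57.4/10) = 177793
(3.5/6.8) * 10^(54.5/10) = 145064
(1.1/6.8) * 10^(76.5/10) = 7.22576e+06
Sum = 177793 + 145064 + 7.22576e+06 = 7.54862e+06
Leq = 10*log10(7.54862e+06) = 68.779 dB
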